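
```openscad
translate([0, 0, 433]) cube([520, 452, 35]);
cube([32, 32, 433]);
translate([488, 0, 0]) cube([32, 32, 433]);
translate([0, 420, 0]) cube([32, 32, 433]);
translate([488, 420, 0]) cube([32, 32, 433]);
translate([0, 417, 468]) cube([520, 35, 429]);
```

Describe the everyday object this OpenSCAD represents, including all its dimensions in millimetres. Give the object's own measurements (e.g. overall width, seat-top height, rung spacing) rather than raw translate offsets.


A chair. The seat is a 520×452×35 mm slab with its top at z = 468 mm, on four 32×32 mm corner legs (flush with the seat edges, standing on z = 0). A flat backrest 35 mm thick, 429 mm tall, spans the full seat width and rises from the seat top along its +y edge, rear face flush with the rear of the seat.


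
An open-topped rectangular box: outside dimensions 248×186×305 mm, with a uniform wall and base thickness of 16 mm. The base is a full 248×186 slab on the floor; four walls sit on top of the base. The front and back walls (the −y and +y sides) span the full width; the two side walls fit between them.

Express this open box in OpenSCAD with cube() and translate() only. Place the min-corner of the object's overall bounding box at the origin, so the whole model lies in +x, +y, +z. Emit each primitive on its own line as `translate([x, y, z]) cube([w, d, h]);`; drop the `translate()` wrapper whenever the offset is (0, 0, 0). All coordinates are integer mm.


cube([248, 186, 16]);
translate([0, 0, 16]) cube([248, 16, 289]);
translate([0, 170, 16]) cube([248, 16, 289]);
translate([0, 16, 16]) cube([16, 154, 289]);
translate([232, 16, 16]) cube([16, 154, 289]);


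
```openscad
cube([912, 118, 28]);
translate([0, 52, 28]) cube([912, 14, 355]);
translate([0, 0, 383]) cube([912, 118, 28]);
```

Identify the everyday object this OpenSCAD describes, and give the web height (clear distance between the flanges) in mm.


An I-beam. The web height is 355 mm.

Two wide flanges with a thin centred web — an I-beam. Overall 411 mm minus two 28 mm flanges gives a web of 411 − 2·28 = 355 mm.


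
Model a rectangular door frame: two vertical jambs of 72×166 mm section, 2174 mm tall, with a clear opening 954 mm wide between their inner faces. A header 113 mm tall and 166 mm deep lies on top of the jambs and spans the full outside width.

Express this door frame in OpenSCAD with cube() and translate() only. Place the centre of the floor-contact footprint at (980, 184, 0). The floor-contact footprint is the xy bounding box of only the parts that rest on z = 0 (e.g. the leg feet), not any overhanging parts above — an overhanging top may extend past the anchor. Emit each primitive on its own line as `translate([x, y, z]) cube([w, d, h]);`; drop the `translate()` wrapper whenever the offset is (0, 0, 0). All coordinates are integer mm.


translate([431, 101, 0]) cube([72, 166, 2174]);
translate([1457, 101, 0]) cube([72, 166, 2174]);
translate([431, 101, 2174]) cube([1098, 166, 113]);


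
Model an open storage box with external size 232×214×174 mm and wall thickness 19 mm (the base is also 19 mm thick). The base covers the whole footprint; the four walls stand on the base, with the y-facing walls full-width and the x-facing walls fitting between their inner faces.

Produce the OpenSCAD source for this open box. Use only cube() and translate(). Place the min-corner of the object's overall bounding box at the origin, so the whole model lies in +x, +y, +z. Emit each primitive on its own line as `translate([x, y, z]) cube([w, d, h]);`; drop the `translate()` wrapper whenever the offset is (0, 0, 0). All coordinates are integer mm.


cube([232, 214, 19]);
translate([0, 0, 19]) cube([232, 19, 155]);
translate([0, 195, 19]) cube([232, 19, 155]);
translate([0, 19, 19]) cube([19, 176, 155]);
translate([213, 19, 19]) cube([19, 176, 155]);


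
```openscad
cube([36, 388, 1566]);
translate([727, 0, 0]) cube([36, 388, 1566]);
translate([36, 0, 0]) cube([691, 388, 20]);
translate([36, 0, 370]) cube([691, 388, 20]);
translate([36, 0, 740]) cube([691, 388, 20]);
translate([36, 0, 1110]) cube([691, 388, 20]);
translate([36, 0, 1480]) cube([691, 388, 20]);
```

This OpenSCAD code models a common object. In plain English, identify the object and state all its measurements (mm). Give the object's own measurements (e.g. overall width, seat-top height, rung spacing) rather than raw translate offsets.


An open bookshelf. Two side panels, each 36 mm thick, 388 mm deep and 1566 mm tall, stand 763 mm apart (outside-to-outside). Between them sit 5 shelves, each 20 mm thick and 388 mm deep, spanning the full gap between the sides. The bottom shelf rests on the floor (its underside at z = 0) and the clear gap between one shelf's top and the next shelf's underside is 350 mm.


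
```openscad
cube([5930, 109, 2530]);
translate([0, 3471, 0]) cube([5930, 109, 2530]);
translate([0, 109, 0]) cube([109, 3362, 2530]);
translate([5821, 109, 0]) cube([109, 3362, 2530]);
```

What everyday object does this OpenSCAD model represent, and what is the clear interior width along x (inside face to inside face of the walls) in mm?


A house (or room) frame. The interior width is 5712 mm.

Four 2530 mm walls enclosing a rectangle with no floor or roof — a room or house frame. Outside width is 5930 mm and wall thickness is 109 mm, so the interior width is 5930 − 2 × 109 = 5712 mm.


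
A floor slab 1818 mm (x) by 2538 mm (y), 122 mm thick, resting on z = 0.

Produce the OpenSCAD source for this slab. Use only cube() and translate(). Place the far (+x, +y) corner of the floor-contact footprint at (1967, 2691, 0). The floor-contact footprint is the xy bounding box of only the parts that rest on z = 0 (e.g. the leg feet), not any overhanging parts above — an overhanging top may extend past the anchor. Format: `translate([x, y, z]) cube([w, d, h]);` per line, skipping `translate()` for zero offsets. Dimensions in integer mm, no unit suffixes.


translate([149, 153, 0]) cube([1818, 2538, 122]);


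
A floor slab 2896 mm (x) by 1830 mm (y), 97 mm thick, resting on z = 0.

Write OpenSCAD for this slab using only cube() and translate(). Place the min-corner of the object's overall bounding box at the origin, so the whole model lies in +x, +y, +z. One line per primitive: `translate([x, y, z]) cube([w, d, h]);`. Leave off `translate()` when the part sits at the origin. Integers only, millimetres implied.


cube([2896, 1830, 97]);


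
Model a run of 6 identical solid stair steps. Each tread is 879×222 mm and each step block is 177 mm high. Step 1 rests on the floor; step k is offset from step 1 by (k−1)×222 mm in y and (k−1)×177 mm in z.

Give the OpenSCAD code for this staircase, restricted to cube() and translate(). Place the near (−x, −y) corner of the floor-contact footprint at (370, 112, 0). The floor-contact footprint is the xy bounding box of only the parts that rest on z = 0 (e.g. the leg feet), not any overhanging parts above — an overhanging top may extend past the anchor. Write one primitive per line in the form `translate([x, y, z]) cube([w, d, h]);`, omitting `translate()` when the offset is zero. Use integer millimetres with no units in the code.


translate([370, 112, 0]) cube([879, 222, 177]);
translate([370, 334, 177]) cube([879, 222, 177]);
translate([370, 556, 354]) cube([879, 222, 177]);
translate([370, 778, 531]) cube([879, 222, 177]);
translate([370, 1000, 708]) cube([879, 222, 177]);
translate([370, 1222, 885]) cube([879, 222, 177]);


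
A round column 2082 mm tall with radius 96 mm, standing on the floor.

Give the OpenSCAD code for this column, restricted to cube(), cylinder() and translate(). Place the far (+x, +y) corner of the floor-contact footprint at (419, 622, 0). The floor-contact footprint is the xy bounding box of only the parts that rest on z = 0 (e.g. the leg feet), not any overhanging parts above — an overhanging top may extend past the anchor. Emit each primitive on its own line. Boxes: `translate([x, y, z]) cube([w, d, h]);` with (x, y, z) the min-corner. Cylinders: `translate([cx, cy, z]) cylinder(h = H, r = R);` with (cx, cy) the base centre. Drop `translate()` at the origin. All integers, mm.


translate([323, 526, 0]) cylinder(h = 2082, r = 96);


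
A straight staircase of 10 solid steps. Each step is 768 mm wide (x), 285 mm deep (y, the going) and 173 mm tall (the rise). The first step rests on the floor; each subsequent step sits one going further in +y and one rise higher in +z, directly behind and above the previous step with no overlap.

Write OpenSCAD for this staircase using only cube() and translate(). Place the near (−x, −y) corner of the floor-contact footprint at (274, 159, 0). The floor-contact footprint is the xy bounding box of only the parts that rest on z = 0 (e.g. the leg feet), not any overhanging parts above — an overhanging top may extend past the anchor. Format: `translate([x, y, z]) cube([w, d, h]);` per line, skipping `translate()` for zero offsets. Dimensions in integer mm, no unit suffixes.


translate([274, 159, 0]) cube([768, 285, 173]);
translate([274, 444, 173]) cube([768, 285, 173]);
translate([274, 729, 346]) cube([768, 285, 173]);
translate([274, 1014, 519]) cube([768, 285, 173]);
translate([274, 1299, 692]) cube([768, 285, 173]);
translate([274, 1584, 865]) cube([768, 285, 173]);
translate([274, 1869, 1038]) cube([768, 285, 173]);
translate([274, 2154, 1211]) cube([768, 285, 173]);
translate([274, 2439, 1384]) cube([768, 285, 173]);
translate([274, 2724, 1557]) cube([768, 285, 173]);


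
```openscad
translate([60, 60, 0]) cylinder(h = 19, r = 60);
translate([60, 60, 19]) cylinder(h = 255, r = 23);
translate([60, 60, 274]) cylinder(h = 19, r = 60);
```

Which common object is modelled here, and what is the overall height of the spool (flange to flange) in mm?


A spool. The overall height is 293 mm.

Three coaxial cylinders, large–small–large — a spool. Two 19 mm flanges and a 255 mm core give 19 + 255 + 19 = 293 mm.


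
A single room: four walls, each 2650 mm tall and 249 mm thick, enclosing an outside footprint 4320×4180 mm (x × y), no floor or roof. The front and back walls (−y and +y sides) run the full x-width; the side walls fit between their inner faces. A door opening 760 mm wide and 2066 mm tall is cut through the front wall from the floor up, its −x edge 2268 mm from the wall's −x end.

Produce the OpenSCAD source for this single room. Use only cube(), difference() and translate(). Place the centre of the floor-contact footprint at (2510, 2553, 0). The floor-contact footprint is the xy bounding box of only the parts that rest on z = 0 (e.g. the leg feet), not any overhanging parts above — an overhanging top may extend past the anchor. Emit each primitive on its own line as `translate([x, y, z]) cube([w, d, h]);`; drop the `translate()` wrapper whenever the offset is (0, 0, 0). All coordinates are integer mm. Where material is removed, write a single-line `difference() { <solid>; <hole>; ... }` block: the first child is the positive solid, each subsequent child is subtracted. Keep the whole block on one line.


difference() { translate([350, 463, 0]) cube([4320, 249, 2650]); translate([2618, 463, 0]) cube([760, 249, 2066]); }
translate([350, 4394, 0]) cube([4320, 249, 2650]);
translate([350, 712, 0]) cube([249, 3682, 2650]);
translate([4421, 712, 0]) cube([249, 3682, 2650]);


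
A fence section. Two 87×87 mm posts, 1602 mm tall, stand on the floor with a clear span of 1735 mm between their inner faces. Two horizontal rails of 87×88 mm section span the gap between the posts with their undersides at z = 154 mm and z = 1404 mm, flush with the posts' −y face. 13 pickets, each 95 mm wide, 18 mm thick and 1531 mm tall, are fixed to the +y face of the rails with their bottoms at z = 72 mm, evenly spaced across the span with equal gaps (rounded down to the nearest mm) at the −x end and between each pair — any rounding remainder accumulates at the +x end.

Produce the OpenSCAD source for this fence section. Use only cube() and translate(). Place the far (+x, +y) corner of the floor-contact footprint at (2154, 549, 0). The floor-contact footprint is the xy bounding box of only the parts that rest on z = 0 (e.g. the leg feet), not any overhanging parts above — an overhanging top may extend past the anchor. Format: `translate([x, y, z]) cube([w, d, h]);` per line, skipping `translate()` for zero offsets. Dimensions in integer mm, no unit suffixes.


translate([245, 462, 0]) cube([87, 87, 1602]);
translate([2067, 462, 0]) cube([87, 87, 1602]);
translate([332, 462, 154]) cube([1735, 87, 88]);
translate([332, 462, 1404]) cube([1735, 87, 88]);
translate([367, 549, 72]) cube([95, 18, 1531]);
translate([497, 549, 72]) cube([95, 18, 1531]);
translate([627, 549, 72]) cube([95, 18, 1531]);
translate([757, 549, 72]) cube([95, 18, 1531]);
translate([887, 549, 72]) cube([95, 18, 1531]);
translate([1017, 549, 72]) cube([95, 18, 1531]);
translate([1147, 549, 72]) cube([95, 18, 1531]);
translate([1277, 549, 72]) cube([95, 18, 1531]);
translate([1407, 549, 72]) cube([95, 18, 1531]);
translate([1537, 549, 72]) cube([95, 18, 1531]);
translate([1667, 549, 72]) cube([95, 18, 1531]);
translate([1797, 549, 72]) cube([95, 18, 1531]);
translate([1927, 549, 72]) cube([95, 18, 1531]);


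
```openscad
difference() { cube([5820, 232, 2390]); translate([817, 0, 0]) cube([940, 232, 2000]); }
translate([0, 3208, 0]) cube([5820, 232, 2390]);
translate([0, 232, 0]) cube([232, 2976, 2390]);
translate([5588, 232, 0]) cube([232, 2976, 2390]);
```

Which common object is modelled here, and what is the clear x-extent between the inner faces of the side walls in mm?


A single room. The interior width is 5356 mm.

Four walls enclosing a rectangle with a door in the front wall — a room. Outside width 5820 minus two 232 mm walls gives 5356 mm.


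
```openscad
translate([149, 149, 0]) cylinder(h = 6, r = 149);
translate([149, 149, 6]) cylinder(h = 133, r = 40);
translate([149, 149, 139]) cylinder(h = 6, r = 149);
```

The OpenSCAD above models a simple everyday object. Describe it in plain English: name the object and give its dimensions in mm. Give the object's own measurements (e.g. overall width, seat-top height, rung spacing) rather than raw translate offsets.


A spool: two coaxial disc flanges of radius 149 mm and thickness 6 mm, joined by a core cylinder of radius 40 mm and height 133 mm. The lower flange rests on z = 0 and the three cylinders share a vertical axis.


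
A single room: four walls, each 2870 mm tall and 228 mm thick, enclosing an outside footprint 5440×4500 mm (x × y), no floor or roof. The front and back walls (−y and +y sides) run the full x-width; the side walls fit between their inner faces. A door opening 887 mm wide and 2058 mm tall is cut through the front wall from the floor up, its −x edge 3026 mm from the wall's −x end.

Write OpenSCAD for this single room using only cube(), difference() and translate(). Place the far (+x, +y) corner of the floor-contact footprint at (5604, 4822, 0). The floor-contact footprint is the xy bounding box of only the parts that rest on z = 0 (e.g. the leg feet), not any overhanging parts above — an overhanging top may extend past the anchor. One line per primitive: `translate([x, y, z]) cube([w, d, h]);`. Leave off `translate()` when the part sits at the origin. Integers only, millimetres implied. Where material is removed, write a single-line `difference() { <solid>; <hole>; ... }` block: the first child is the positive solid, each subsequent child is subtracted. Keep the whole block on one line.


difference() { translate([164, 322, 0]) cube([5440, 228, 2870]); translate([3190, 322, 0]) cube([887, 228, 2058]); }
translate([164, 4594, 0]) cube([5440, 228, 2870]);
translate([164, 550, 0]) cube([228, 4044, 2870]);
translate([5376, 550, 0]) cube([228, 4044, 2870]);


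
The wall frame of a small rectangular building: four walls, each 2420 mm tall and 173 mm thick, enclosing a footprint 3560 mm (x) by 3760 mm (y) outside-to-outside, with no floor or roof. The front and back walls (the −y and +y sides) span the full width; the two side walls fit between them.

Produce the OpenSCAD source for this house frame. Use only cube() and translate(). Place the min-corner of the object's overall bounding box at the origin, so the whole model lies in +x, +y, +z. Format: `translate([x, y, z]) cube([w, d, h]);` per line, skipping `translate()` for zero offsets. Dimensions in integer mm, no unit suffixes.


cube([3560, 173, 2420]);
translate([0, 3587, 0]) cube([3560, 173, 2420]);
translate([0, 173, 0]) cube([173, 3414, 2420]);
translate([3387, 173, 0]) cube([173, 3414, 2420]);


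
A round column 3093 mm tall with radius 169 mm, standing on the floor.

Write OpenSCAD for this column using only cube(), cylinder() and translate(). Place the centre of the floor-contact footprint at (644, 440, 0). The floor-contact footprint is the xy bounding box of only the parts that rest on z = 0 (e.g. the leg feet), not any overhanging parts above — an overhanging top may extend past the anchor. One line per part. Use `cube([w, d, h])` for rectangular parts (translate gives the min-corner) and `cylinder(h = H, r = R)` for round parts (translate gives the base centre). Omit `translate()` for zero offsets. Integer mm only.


translate([644, 440, 0]) cylinder(h = 3093, r = 169);


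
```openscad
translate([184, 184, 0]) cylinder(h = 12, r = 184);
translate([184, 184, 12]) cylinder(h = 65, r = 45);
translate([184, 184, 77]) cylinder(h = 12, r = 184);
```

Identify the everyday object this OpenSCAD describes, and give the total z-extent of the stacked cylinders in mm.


A spool. The overall height is 89 mm.

Three coaxial cylinders, large–small–large — a spool. Two 12 mm flanges and a 65 mm core give 12 + 65 + 12 = 89 mm.


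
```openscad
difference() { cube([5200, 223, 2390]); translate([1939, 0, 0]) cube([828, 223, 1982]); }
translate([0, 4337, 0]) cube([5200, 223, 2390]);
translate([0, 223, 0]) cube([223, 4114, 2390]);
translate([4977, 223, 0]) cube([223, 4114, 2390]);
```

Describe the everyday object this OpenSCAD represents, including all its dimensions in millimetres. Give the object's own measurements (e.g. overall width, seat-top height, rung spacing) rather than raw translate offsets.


A single room: four walls, each 2390 mm tall and 223 mm thick, enclosing an outside footprint 5200×4560 mm (x × y), no floor or roof. The front and back walls (−y and +y sides) run the full x-width; the side walls fit between their inner faces. A door opening 828 mm wide and 1982 mm tall is cut through the front wall from the floor up, its −x edge 1939 mm from the wall's −x end.


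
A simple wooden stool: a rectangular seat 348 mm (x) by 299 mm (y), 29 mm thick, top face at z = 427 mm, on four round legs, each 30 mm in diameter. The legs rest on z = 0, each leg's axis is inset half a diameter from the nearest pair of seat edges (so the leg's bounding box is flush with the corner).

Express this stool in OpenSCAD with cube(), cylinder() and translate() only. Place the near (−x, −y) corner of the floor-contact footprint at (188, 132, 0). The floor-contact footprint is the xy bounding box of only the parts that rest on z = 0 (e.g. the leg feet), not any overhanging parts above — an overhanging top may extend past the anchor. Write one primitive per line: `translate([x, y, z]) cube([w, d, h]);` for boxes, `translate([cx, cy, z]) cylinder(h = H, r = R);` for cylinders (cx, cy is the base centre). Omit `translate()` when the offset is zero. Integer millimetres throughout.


translate([188, 132, 398]) cube([348, 299, 29]);
translate([203, 147, 0]) cylinder(h = 398, r = 15);
translate([521, 147, 0]) cylinder(h = 398, r = 15);
translate([203, 416, 0]) cylinder(h = 398, r = 15);
translate([521, 416, 0]) cylinder(h = 398, r = 15);


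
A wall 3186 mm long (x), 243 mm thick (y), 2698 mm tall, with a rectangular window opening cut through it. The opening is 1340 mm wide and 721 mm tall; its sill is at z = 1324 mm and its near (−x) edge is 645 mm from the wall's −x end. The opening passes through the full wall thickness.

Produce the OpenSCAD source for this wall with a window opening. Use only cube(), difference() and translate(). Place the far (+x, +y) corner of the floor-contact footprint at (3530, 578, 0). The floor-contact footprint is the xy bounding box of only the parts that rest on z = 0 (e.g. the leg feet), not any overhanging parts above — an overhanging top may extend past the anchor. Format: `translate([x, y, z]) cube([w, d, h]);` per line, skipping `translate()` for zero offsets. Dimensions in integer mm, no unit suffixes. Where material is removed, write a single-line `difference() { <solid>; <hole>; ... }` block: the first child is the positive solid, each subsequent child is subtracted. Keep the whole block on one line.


difference() { translate([344, 335, 0]) cube([3186, 243, 2698]); translate([989, 335, 1324]) cube([1340, 243, 721]); }


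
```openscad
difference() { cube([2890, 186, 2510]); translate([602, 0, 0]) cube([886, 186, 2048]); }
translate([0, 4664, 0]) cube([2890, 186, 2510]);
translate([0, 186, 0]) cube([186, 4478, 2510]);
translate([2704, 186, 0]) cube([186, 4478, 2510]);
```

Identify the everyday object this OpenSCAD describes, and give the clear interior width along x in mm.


A single room. The interior width is 2518 mm.

Four walls enclosing a rectangle with a door in the front wall — a room. Outside width 2890 minus two 186 mm walls gives 2518 mm.


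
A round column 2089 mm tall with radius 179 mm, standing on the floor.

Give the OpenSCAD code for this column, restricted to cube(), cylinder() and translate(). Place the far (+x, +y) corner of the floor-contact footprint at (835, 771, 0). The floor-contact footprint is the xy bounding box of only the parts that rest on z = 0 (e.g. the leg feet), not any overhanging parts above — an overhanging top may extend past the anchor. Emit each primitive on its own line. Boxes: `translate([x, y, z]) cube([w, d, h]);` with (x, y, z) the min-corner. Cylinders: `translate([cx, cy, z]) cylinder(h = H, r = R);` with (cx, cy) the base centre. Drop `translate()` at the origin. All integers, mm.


translate([656, 592, 0]) cylinder(h = 2089, r = 179);


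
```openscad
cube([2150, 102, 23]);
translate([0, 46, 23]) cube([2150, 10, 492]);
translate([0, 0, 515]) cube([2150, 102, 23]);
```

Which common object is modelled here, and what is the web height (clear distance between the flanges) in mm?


An I-beam. The web height is 492 mm.

Two wide flanges with a thin centred web — an I-beam. Overall 538 mm minus two 23 mm flanges gives a web of 538 − 2·23 = 492 mm.


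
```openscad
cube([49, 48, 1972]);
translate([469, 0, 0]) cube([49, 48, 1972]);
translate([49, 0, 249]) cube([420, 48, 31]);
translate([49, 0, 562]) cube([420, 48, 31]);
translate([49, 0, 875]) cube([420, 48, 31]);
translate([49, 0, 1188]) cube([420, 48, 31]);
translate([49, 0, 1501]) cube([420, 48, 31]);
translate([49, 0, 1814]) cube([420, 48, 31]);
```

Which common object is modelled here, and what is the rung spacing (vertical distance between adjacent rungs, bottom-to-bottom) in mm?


A ladder. The rung spacing is 313 mm.

Two tall 49×48 posts with 6 short bars between them — a ladder. Adjacent rungs sit at z = 249 and z = 562, so the spacing is 562 − 249 = 313 mm.


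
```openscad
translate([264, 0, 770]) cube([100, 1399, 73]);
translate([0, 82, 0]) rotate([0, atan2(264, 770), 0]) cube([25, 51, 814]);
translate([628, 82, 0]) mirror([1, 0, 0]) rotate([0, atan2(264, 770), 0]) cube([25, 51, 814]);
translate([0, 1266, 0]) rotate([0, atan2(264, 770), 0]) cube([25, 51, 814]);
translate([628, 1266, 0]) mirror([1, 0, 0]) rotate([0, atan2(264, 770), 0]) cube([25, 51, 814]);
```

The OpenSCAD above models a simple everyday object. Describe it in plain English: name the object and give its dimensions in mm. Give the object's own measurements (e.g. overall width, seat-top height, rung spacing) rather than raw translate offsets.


A sawhorse. A 100×1399×73 mm beam (x, y, z) sits on two A-frame leg pairs. Each pair is two raked legs of 25×51 mm section (51 mm along y) splaying symmetrically in x. Each leg rises 770 mm vertically over 264 mm of horizontal reach and is 814 mm long along its own axis. Every leg's outer bottom edge rests on the floor and its outer top edge meets a bottom edge of the beam — the left legs (tilting toward +x) meet the beam's −x bottom edge, the right legs (their mirror images, tilting toward −x) meet its +x bottom edge — so the leg tops tuck under the beam, the beam's underside is 770 mm above the floor, and the feet are 628 mm apart outside-to-outside with the beam centred between them. The two leg pairs are set in 82 mm from either end of the beam.


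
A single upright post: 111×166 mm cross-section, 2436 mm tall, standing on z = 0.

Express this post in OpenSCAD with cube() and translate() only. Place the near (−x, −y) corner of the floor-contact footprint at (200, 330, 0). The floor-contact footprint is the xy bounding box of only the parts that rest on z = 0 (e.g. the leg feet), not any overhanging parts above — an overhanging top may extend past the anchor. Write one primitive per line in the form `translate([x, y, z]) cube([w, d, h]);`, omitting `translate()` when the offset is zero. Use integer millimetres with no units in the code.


translate([200, 330, 0]) cube([111, 166, 2436]);


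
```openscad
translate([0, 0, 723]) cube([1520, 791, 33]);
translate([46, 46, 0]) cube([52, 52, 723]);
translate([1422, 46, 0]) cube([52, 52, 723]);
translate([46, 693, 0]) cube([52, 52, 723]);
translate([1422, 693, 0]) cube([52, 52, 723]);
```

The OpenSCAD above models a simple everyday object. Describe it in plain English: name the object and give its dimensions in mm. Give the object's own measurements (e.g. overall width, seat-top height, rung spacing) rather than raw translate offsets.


A rectangular dining table. The top is 1520×791×33 mm with its upper surface at z = 756 mm. It stands on four 52×52 mm square legs, each inset 46 mm from the nearest pair of top edges, running from the floor to the underside of the top.


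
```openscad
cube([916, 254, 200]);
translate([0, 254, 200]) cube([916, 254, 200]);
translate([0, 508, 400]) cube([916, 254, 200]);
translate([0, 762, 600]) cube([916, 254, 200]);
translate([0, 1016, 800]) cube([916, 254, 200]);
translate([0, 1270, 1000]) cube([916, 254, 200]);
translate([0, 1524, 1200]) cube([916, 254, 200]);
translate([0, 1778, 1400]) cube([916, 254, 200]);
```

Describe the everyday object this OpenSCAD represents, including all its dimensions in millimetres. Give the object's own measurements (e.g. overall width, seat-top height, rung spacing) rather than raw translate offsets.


A straight staircase of 8 solid steps. Each step is 916 mm wide (x), 254 mm deep (y, the going) and 200 mm tall (the rise). The first step rests on the floor; each subsequent step sits one going further in +y and one rise higher in +z, directly behind and above the previous step with no overlap.


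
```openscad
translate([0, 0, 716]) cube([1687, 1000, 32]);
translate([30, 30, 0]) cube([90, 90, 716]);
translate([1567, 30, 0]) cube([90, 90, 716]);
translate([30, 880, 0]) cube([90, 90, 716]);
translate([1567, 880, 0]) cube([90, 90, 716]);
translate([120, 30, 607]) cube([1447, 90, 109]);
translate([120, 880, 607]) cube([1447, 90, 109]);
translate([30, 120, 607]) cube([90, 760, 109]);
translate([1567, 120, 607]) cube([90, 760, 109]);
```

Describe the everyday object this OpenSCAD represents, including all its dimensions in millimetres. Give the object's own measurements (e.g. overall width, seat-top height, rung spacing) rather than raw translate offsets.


A rectangular dining table. The top is 1687×1000×32 mm with its upper surface at z = 748 mm. It stands on four 90×90 mm square legs, each inset 30 mm from the nearest pair of top edges, running from the floor to the underside of the top. Four apron rails, 90 mm thick and 109 mm tall, run between adjacent legs with their top edges flush with the underside of the top and their outer faces flush with the legs' outer faces.


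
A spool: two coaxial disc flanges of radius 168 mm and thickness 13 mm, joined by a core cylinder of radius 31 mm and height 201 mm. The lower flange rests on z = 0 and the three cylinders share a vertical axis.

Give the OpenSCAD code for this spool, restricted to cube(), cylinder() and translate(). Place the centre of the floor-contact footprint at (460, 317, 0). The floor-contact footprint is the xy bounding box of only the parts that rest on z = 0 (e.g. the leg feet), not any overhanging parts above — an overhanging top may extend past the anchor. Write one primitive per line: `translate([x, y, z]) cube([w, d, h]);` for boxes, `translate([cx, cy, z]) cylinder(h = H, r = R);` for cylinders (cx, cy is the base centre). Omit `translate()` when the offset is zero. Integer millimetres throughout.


translate([460, 317, 0]) cylinder(h = 13, r = 168);
translate([460, 317, 13]) cylinder(h = 201, r = 31);
translate([460, 317, 214]) cylinder(h = 13, r = 168);


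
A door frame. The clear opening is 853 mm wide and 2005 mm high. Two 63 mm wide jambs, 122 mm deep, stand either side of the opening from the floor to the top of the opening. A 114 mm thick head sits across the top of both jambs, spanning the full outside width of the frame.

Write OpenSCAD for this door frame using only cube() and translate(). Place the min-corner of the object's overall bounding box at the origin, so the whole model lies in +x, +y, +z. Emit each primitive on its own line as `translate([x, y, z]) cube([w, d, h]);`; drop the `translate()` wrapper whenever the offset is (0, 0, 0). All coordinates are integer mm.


cube([63, 122, 2005]);
translate([916, 0, 0]) cube([63, 122, 2005]);
translate([0, 0, 2005]) cube([979, 122, 114]);


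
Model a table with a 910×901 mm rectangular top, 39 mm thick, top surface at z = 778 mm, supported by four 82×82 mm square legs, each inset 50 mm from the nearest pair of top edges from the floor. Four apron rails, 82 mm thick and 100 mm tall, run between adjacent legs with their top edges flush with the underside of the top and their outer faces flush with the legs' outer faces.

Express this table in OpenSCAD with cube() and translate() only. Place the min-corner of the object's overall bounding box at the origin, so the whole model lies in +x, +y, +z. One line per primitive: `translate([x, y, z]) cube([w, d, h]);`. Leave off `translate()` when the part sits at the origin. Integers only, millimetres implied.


translate([0, 0, 739]) cube([910, 901, 39]);
translate([50, 50, 0]) cube([82, 82, 739]);
translate([778, 50, 0]) cube([82, 82, 739]);
translate([50, 769, 0]) cube([82, 82, 739]);
translate([778, 769, 0]) cube([82, 82, 739]);
translate([132, 50, 639]) cube([646, 82, 100]);
translate([132, 769, 639]) cube([646, 82, 100]);
translate([50, 132, 639]) cube([82, 637, 100]);
translate([778, 132, 639]) cube([82, 637, 100]);


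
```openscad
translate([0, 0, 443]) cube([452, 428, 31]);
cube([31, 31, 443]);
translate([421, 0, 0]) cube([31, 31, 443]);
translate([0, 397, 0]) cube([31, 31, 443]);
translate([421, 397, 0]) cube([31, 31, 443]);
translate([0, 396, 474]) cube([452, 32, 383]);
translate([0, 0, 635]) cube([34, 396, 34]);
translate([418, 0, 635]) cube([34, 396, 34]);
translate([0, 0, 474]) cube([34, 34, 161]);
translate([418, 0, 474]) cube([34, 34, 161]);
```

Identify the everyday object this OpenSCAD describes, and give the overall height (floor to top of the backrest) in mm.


A chair. The overall height is 857 mm.

A slab on four corner posts with a tall panel at the back — a chair. The seat slab sits at z = 443 with thickness 31, and the 383 mm backrest starts at the seat top, so the overall height is 443 + 31 + 383 = 857 mm.


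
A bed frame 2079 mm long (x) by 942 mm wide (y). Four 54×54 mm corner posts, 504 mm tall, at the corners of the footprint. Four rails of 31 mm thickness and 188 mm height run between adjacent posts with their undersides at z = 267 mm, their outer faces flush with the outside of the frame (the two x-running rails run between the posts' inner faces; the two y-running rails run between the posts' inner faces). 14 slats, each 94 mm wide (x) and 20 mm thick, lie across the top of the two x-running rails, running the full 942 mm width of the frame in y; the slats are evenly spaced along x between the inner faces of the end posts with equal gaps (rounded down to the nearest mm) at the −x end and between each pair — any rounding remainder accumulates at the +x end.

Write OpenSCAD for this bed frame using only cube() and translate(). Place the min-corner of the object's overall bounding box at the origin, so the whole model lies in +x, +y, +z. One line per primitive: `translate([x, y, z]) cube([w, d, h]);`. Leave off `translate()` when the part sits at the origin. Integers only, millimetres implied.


cube([54, 54, 504]);
translate([0, 888, 0]) cube([54, 54, 504]);
translate([2025, 0, 0]) cube([54, 54, 504]);
translate([2025, 888, 0]) cube([54, 54, 504]);
translate([54, 0, 267]) cube([1971, 31, 188]);
translate([54, 911, 267]) cube([1971, 31, 188]);
translate([0, 54, 267]) cube([31, 834, 188]);
translate([2048, 54, 267]) cube([31, 834, 188]);
translate([97, 0, 455]) cube([94, 942, 20]);
translate([234, 0, 455]) cube([94, 942, 20]);
translate([371, 0, 455]) cube([94, 942, 20]);
translate([508, 0, 455]) cube([94, 942, 20]);
translate([645, 0, 455]) cube([94, 942, 20]);
translate([782, 0, 455]) cube([94, 942, 20]);
translate([919, 0, 455]) cube([94, 942, 20]);
translate([1056, 0, 455]) cube([94, 942, 20]);
translate([1193, 0, 455]) cube([94, 942, 20]);
translate([1330, 0, 455]) cube([94, 942, 20]);
translate([1467, 0, 455]) cube([94, 942, 20]);
translate([1604, 0, 455]) cube([94, 942, 20]);
translate([1741, 0, 455]) cube([94, 942, 20]);
translate([1878, 0, 455]) cube([94, 942, 20]);


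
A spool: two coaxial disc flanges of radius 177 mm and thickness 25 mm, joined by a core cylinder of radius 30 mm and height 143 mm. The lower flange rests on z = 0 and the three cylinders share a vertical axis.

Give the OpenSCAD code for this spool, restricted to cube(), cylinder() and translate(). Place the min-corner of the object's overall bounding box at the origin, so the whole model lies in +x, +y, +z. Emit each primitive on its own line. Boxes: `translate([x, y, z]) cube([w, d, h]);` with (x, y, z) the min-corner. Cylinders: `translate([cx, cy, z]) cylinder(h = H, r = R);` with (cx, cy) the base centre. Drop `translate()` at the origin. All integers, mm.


translate([177, 177, 0]) cylinder(h = 25, r = 177);
translate([177, 177, 25]) cylinder(h = 143, r = 30);
translate([177, 177, 168]) cylinder(h = 25, r = 177);


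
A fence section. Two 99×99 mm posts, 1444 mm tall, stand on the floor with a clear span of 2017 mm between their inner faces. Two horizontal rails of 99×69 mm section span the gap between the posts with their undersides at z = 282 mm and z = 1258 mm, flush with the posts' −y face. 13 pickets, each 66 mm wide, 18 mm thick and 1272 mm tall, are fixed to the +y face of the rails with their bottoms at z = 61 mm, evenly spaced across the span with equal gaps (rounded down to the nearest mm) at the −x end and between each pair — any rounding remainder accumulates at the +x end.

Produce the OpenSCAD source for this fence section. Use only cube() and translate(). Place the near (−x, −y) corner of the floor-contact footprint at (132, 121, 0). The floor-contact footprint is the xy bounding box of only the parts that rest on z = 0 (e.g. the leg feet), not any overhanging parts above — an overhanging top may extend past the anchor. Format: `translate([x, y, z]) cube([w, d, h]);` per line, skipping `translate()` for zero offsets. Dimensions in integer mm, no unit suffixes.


translate([132, 121, 0]) cube([99, 99, 1444]);
translate([2248, 121, 0]) cube([99, 99, 1444]);
translate([231, 121, 282]) cube([2017, 99, 69]);
translate([231, 121, 1258]) cube([2017, 99, 69]);
translate([313, 220, 61]) cube([66, 18, 1272]);
translate([461, 220, 61]) cube([66, 18, 1272]);
translate([609, 220, 61]) cube([66, 18, 1272]);
translate([757, 220, 61]) cube([66, 18, 1272]);
translate([905, 220, 61]) cube([66, 18, 1272]);
translate([1053, 220, 61]) cube([66, 18, 1272]);
translate([1201, 220, 61]) cube([66, 18, 1272]);
translate([1349, 220, 61]) cube([66, 18, 1272]);
translate([1497, 220, 61]) cube([66, 18, 1272]);
translate([1645, 220, 61]) cube([66, 18, 1272]);
translate([1793, 220, 61]) cube([66, 18, 1272]);
translate([1941, 220, 61]) cube([66, 18, 1272]);
translate([2089, 220, 61]) cube([66, 18, 1272]);


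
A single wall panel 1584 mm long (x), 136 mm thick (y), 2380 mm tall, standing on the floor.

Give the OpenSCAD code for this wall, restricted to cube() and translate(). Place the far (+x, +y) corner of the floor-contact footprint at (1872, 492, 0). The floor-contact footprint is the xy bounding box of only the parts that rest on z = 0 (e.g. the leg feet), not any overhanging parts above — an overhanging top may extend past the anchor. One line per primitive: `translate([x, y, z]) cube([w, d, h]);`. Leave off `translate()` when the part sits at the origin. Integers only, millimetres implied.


translate([288, 356, 0]) cube([1584, 136, 2380]);


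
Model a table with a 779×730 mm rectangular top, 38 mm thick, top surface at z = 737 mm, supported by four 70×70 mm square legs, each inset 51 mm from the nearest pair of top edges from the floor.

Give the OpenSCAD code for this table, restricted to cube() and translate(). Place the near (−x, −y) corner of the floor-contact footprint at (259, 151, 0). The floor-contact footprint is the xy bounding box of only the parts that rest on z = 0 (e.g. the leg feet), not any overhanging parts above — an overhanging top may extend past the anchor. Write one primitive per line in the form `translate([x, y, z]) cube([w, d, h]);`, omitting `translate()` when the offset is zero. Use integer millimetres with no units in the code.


translate([208, 100, 699]) cube([779, 730, 38]);
translate([259, 151, 0]) cube([70, 70, 699]);
translate([866, 151, 0]) cube([70, 70, 699]);
translate([259, 709, 0]) cube([70, 70, 699]);
translate([866, 709, 0]) cube([70, 70, 699]);


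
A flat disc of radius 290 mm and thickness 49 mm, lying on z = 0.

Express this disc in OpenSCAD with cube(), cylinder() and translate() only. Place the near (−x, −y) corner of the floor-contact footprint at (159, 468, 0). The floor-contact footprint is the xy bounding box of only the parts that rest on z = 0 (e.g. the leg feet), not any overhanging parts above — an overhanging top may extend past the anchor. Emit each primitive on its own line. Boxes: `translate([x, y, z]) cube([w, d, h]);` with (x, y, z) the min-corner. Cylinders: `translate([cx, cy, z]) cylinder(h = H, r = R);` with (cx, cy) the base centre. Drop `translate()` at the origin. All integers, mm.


translate([449, 758, 0]) cylinder(h = 49, r = 290);


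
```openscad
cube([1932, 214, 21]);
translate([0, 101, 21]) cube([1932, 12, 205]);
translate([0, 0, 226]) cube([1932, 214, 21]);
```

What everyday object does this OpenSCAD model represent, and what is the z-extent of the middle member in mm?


An I-beam. The web height is 205 mm.

Two wide flanges with a thin centred web — an I-beam. Overall 247 mm minus two 21 mm flanges gives a web of 247 − 2·21 = 205 mm.


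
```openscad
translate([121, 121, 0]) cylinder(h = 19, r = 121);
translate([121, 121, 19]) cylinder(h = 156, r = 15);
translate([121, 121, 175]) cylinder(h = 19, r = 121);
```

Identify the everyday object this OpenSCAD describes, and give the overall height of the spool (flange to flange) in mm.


A spool. The overall height is 194 mm.

Three coaxial cylinders, large–small–large — a spool. Two 19 mm flanges and a 156 mm core give 19 + 156 + 19 = 194 mm.


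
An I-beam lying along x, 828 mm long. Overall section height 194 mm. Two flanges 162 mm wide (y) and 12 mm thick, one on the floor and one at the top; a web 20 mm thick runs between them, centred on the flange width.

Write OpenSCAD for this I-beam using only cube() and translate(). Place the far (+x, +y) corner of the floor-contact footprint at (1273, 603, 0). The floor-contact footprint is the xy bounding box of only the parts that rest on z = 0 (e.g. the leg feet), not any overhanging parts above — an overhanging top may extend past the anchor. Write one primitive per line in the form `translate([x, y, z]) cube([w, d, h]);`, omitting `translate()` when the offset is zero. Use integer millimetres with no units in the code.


translate([445, 441, 0]) cube([828, 162, 12]);
translate([445, 512, 12]) cube([828, 20, 170]);
translate([445, 441, 182]) cube([828, 162, 12]);
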